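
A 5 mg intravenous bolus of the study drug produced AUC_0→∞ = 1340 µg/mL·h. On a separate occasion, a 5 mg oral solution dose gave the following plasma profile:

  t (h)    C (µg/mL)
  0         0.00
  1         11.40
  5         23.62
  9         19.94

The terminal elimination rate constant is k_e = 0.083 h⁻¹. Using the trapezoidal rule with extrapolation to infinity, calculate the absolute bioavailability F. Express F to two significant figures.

F = 0.30

Trapezoidal AUC_0→9 (oral solution):
  [0→1]: (0.00+11.40)/2 × 1 = 5.7
  [1→5]: (11.40+23.62)/2 × 4 = 70.04
  [5→9]: (23.62+19.94)/2 × 4 = 87.12
  Sum = 162.86 µg/mL·h
Tail: C_last/k_e = 19.94/0.083 = 240.241
AUC_0→∞ (oral solution) = 162.86 + 240.241 = 403.101 µg/mL·h
F = (AUC_ev/D_ev)/(AUC_iv/D_iv) = (403.101/5)/(1340/5) = 80.6202/268 = 0.3008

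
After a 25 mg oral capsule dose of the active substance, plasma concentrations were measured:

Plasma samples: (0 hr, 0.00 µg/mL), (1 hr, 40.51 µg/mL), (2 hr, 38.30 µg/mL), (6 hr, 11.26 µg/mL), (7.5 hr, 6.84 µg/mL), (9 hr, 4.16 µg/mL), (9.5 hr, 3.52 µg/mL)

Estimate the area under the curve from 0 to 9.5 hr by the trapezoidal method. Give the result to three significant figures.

Trapezoidal AUC_0→9.5:
  [0→1]: (0.00+40.51)/2 × 1 = 20.255
  [1→2]: (40.51+38.30)/2 × 1 = 39.405
  [2→6]: (38.30+11.26)/2 × 4 = 99.12
  [6→7.5]: (11.26+6.84)/2 × 1.5 = 13.575
  [7.5→9]: (6.84+4.16)/2 × 1.5 = 8.25
  [9→9.5]: (4.16+3.52)/2 × 0.5 = 1.92
  Sum = 182.525 µg/mL·hr

AUC = 183 µg/mL·hr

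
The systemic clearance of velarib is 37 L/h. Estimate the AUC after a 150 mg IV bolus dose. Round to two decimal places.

AUC = 4.05 mg/L·h

AUC_0→∞ = Dose_iv / CL
        = 150 / 37 = 4.05405 mg/L·h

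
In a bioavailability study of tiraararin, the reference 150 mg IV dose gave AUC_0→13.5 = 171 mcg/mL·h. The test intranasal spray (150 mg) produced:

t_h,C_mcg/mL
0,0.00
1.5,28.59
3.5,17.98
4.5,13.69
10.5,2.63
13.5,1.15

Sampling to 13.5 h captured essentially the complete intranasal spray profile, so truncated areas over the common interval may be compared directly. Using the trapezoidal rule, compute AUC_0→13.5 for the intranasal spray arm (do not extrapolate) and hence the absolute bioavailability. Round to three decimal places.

F = 0.810

Trapezoidal AUC_0→13.5 (intranasal spray):
  [0→1.5]: (0.00+28.59)/2 × 1.5 = 21.4425
  [1.5→3.5]: (28.59+17.98)/2 × 2 = 46.57
  [3.5→4.5]: (17.98+13.69)/2 × 1 = 15.835
  [4.5→10.5]: (13.69+2.63)/2 × 6 = 48.96
  [10.5→13.5]: (2.63+1.15)/2 × 3 = 5.67
  Sum = 138.4775 mcg/mL·h
F = (AUC_ev/D_ev)/(AUC_iv/D_iv) = (138.4775/150)/(171/150) = 0.923183/1.14 = 0.8098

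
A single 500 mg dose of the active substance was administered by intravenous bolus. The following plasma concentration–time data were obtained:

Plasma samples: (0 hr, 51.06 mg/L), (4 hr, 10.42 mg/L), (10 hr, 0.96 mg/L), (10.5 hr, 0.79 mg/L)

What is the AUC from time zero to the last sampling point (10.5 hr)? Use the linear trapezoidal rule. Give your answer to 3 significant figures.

Trapezoidal AUC_0→10.5:
  [0→4]: (51.06+10.42)/2 × 4 = 122.96
  [4→10]: (10.42+0.96)/2 × 6 = 34.14
  [10→10.5]: (0.96+0.79)/2 × 0.5 = 0.4375
  Sum = 157.5375 mg/L·hr

AUC = 158 mg/L·hr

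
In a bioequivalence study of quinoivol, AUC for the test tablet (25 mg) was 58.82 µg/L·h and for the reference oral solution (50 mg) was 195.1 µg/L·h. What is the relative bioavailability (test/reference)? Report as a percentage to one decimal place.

F_rel = 60.3%

F_rel = (AUC_test/D_test) / (AUC_ref/D_ref)
      = (58.82/25) / (195.1/50)
      = 2.3528 / 3.902 = 0.6030 = 60.30%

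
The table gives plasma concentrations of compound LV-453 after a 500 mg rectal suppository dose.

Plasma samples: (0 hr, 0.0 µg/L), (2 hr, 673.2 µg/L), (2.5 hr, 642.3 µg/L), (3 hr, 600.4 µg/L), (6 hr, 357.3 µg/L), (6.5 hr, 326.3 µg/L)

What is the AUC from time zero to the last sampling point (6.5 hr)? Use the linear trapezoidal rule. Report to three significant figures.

Trapezoidal AUC_0→6.5:
  [0→2]: (0.0+673.2)/2 × 2 = 673.2
  [2→2.5]: (673.2+642.3)/2 × 0.5 = 328.875
  [2.5→3]: (642.3+600.4)/2 × 0.5 = 310.675
  [3→6]: (600.4+357.3)/2 × 3 = 1436.55
  [6→6.5]: (357.3+326.3)/2 × 0.5 = 170.9
  Sum = 2920.2 µg/L·hr

AUC = 2920 µg/L·hr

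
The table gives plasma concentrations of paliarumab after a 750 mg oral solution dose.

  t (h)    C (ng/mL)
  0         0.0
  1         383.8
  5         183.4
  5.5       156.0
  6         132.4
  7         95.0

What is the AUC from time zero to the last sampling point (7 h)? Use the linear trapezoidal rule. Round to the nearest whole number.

AUC = 1597 ng/mL·h

Trapezoidal AUC_0→7:
  [0→1]: (0.0+383.8)/2 × 1 = 191.9
  [1→5]: (383.8+183.4)/2 × 4 = 1134.4
  [5→5.5]: (183.4+156.0)/2 × 0.5 = 84.85
  [5.5→6]: (156.0+132.4)/2 × 0.5 = 72.1
  [6→7]: (132.4+95.0)/2 × 1 = 113.7
  Sum = 1596.95 ng/mL·h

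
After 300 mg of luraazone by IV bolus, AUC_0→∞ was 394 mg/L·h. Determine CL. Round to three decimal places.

CL = 0.761 L/h

CL = Dose_iv / AUC_0→∞
   = 300 / 394 = 0.761421 L/h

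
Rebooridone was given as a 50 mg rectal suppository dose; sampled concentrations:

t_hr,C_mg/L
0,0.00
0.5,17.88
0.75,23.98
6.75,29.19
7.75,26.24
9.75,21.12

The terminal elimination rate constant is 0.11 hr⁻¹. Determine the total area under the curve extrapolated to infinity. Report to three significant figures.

Trapezoidal AUC_0→9.75:
  [0→0.5]: (0.00+17.88)/2 × 0.5 = 4.47
  [0.5→0.75]: (17.88+23.98)/2 × 0.25 = 5.2325
  [0.75→6.75]: (23.98+29.19)/2 × 6 = 159.51
  [6.75→7.75]: (29.19+26.24)/2 × 1 = 27.715
  [7.75→9.75]: (26.24+21.12)/2 × 2 = 47.36
  Sum = 244.2875 mg/L·hr
Extrapolated tail: C_last / k_e = 21.12 / 0.11 = 192.000
AUC_0→∞ = 244.2875 + 192.000 = 436.2875 mg/L·hr

AUC = 436 mg/L·hr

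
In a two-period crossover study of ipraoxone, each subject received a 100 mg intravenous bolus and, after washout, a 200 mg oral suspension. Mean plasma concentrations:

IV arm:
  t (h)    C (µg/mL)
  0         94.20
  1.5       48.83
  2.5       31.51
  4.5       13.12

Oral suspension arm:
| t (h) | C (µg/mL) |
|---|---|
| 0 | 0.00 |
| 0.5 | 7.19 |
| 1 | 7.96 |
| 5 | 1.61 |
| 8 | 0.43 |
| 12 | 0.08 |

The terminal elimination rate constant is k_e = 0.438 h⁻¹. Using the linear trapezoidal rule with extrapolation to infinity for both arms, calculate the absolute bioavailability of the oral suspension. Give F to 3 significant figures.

Trapezoidal AUC_0→4.5 (IV):
  [0→1.5]: (94.20+48.83)/2 × 1.5 = 107.2725
  [1.5→2.5]: (48.83+31.51)/2 × 1 = 40.17
  [2.5→4.5]: (31.51+13.12)/2 × 2 = 44.63
  Sum = 192.0725 µg/mL·h
IV tail: 13.12/0.438 = 29.954; AUC_iv,0→∞ = 192.0725 + 29.954 = 222.0265 µg/mL·h
Trapezoidal AUC_0→12 (oral suspension):
  [0→0.5]: (0.00+7.19)/2 × 0.5 = 1.7975
  [0.5→1]: (7.19+7.96)/2 × 0.5 = 3.7875
  [1→5]: (7.96+1.61)/2 × 4 = 19.14
  [5→8]: (1.61+0.43)/2 × 3 = 3.06
  [8→12]: (0.43+0.08)/2 × 4 = 1.02
  Sum = 28.805 µg/mL·h
oral suspension tail: 0.08/0.438 = 0.183; AUC_ev,0→∞ = 28.805 + 0.183 = 28.988 µg/mL·h
F = (AUC_ev/D_ev)/(AUC_iv/D_iv) = (28.988/200)/(222.0265/100) = 0.14494/2.220265 = 0.0653

F = 0.0653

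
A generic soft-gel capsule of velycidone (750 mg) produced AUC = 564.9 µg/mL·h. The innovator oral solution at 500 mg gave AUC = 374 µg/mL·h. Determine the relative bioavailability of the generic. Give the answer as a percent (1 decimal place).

F_rel = 100.7%

F_rel = (AUC_test/D_test) / (AUC_ref/D_ref)
      = (564.9/750) / (374/500)
      = 0.7532 / 0.748 = 1.0070 = 100.70%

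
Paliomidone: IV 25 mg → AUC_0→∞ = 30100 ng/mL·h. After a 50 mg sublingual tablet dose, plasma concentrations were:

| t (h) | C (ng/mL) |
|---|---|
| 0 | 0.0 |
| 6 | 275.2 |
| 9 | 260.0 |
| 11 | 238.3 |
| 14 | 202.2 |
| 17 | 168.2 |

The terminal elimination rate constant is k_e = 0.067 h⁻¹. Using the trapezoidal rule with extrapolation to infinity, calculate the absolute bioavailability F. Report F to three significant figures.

Trapezoidal AUC_0→17 (sublingual tablet):
  [0→6]: (0.0+275.2)/2 × 6 = 825.6
  [6→9]: (275.2+260.0)/2 × 3 = 802.8
  [9→11]: (260.0+238.3)/2 × 2 = 498.3
  [11→14]: (238.3+202.2)/2 × 3 = 660.75
  [14→17]: (202.2+168.2)/2 × 3 = 555.6
  Sum = 3343.05 ng/mL·h
Tail: C_last/k_e = 168.2/0.067 = 2510.448
AUC_0→∞ (sublingual tablet) = 3343.05 + 2510.448 = 5853.498 ng/mL·h
F = (AUC_ev/D_ev)/(AUC_iv/D_iv) = (5853.498/50)/(30100/25) = 117.06996/1204 = 0.0972

F = 0.0972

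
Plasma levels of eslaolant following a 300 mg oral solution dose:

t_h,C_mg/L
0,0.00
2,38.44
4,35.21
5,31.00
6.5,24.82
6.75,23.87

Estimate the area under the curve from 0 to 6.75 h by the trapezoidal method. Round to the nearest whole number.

AUC = 193 mg/L·h

Trapezoidal AUC_0→6.75:
  [0→2]: (0.00+38.44)/2 × 2 = 38.44
  [2→4]: (38.44+35.21)/2 × 2 = 73.65
  [4→5]: (35.21+31.00)/2 × 1 = 33.105
  [5→6.5]: (31.00+24.82)/2 × 1.5 = 41.865
  [6.5→6.75]: (24.82+23.87)/2 × 0.25 = 6.08625
  Sum = 193.14625 mg/L·h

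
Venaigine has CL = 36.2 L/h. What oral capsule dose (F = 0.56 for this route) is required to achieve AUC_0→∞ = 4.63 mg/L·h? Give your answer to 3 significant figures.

Dose = 299 mg

Dose = CL × AUC_0→∞ / F
     = 36.2 × 4.63 / 0.56 = 299.296 mg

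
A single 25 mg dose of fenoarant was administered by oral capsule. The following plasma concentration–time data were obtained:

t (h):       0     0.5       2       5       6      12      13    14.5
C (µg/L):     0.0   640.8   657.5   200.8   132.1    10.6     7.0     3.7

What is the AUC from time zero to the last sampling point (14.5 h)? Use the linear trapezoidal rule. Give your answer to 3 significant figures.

Trapezoidal AUC_0→14.5:
  [0→0.5]: (0.0+640.8)/2 × 0.5 = 160.2
  [0.5→2]: (640.8+657.5)/2 × 1.5 = 973.725
  [2→5]: (657.5+200.8)/2 × 3 = 1287.45
  [5→6]: (200.8+132.1)/2 × 1 = 166.45
  [6→12]: (132.1+10.6)/2 × 6 = 428.1
  [12→13]: (10.6+7.0)/2 × 1 = 8.8
  [13→14.5]: (7.0+3.7)/2 × 1.5 = 8.025
  Sum = 3032.75 µg/L·h

AUC = 3030 µg/L·h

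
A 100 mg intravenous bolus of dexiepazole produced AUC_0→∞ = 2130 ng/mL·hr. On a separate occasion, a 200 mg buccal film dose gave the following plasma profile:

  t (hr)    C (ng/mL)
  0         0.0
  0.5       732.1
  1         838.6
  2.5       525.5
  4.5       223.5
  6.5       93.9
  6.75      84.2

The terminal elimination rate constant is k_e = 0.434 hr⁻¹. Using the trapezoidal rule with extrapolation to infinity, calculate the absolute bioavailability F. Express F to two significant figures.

Trapezoidal AUC_0→6.75 (buccal film):
  [0→0.5]: (0.0+732.1)/2 × 0.5 = 183.025
  [0.5→1]: (732.1+838.6)/2 × 0.5 = 392.675
  [1→2.5]: (838.6+525.5)/2 × 1.5 = 1023.075
  [2.5→4.5]: (525.5+223.5)/2 × 2 = 749.0
  [4.5→6.5]: (223.5+93.9)/2 × 2 = 317.4
  [6.5→6.75]: (93.9+84.2)/2 × 0.25 = 22.2625
  Sum = 2687.4375 ng/mL·hr
Tail: C_last/k_e = 84.2/0.434 = 194.009
AUC_0→∞ (buccal film) = 2687.4375 + 194.009 = 2881.4465 ng/mL·hr
F = (AUC_ev/D_ev)/(AUC_iv/D_iv) = (2881.4465/200)/(2130/100) = 14.4072/21.3 = 0.6764

F = 0.68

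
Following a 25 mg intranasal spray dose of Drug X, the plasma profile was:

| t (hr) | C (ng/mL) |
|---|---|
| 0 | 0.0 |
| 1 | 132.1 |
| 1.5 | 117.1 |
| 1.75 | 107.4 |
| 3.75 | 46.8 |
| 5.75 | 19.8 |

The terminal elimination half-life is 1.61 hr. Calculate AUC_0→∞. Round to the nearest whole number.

AUC = 423 ng/mL·hr

Trapezoidal AUC_0→5.75:
  [0→1]: (0.0+132.1)/2 × 1 = 66.05
  [1→1.5]: (132.1+117.1)/2 × 0.5 = 62.3
  [1.5→1.75]: (117.1+107.4)/2 × 0.25 = 28.0625
  [1.75→3.75]: (107.4+46.8)/2 × 2 = 154.2
  [3.75→5.75]: (46.8+19.8)/2 × 2 = 66.6
  Sum = 377.2125 ng/mL·hr
k_e = ln2 / t½ = 0.693147 / 1.61 = 0.4305 hr^-1
Extrapolated tail: C_last / k_e = 19.8 / 0.4305 = 45.993
AUC_0→∞ = 377.2125 + 45.993 = 423.2055 ng/mL·hr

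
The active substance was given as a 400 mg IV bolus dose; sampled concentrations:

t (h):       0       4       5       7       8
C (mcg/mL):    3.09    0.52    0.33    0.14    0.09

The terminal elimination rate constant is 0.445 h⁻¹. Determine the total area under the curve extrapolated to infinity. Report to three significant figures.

AUC = 8.43 mcg/mL·h

Trapezoidal AUC_0→8:
  [0→4]: (3.09+0.52)/2 × 4 = 7.22
  [4→5]: (0.52+0.33)/2 × 1 = 0.425
  [5→7]: (0.33+0.14)/2 × 2 = 0.47
  [7→8]: (0.14+0.09)/2 × 1 = 0.115
  Sum = 8.23 mcg/mL·h
Extrapolated tail: C_last / k_e = 0.09 / 0.445 = 0.202
AUC_0→∞ = 8.23 + 0.202 = 8.432 mcg/mL·h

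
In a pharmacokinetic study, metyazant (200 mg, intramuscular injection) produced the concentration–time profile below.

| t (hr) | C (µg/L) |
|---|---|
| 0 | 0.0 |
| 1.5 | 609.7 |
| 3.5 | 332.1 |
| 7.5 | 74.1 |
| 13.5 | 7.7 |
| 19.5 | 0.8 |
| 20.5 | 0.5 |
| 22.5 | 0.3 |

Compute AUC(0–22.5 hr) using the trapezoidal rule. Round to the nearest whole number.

Trapezoidal AUC_0→22.5:
  [0→1.5]: (0.0+609.7)/2 × 1.5 = 457.275
  [1.5→3.5]: (609.7+332.1)/2 × 2 = 941.8
  [3.5→7.5]: (332.1+74.1)/2 × 4 = 812.4
  [7.5→13.5]: (74.1+7.7)/2 × 6 = 245.4
  [13.5→19.5]: (7.7+0.8)/2 × 6 = 25.5
  [19.5→20.5]: (0.8+0.5)/2 × 1 = 0.65
  [20.5→22.5]: (0.5+0.3)/2 × 2 = 0.8
  Sum = 2483.825 µg/L·hr

AUC = 2484 µg/L·hr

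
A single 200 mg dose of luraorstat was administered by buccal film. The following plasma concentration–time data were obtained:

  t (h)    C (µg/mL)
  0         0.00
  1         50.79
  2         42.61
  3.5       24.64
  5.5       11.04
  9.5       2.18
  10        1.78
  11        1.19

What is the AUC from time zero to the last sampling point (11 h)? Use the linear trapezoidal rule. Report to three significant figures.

Trapezoidal AUC_0→11:
  [0→1]: (0.00+50.79)/2 × 1 = 25.395
  [1→2]: (50.79+42.61)/2 × 1 = 46.7
  [2→3.5]: (42.61+24.64)/2 × 1.5 = 50.4375
  [3.5→5.5]: (24.64+11.04)/2 × 2 = 35.68
  [5.5→9.5]: (11.04+2.18)/2 × 4 = 26.44
  [9.5→10]: (2.18+1.78)/2 × 0.5 = 0.99
  [10→11]: (1.78+1.19)/2 × 1 = 1.485
  Sum = 187.1275 µg/mL·h

AUC = 187 µg/mL·h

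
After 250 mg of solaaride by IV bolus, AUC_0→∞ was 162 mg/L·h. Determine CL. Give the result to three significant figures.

CL = 1.54 L/h

CL = Dose_iv / AUC_0→∞
   = 250 / 162 = 1.54321 L/h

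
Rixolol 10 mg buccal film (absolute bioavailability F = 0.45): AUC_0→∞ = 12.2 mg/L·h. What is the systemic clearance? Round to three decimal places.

CL = 0.369 L/h

CL = F × Dose / AUC_0→∞
   = 0.45 × 10 / 12.2 = 0.368852 L/h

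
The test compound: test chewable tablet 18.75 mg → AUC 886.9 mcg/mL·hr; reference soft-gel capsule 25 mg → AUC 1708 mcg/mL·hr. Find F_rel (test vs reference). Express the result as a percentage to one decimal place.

F_rel = 69.2%

F_rel = (AUC_test/D_test) / (AUC_ref/D_ref)
      = (886.9/18.75) / (1708/25)
      = 47.3013 / 68.32 = 0.6923 = 69.23%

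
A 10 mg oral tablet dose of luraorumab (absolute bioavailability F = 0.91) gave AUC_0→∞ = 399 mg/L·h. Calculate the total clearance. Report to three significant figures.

CL = F × Dose / AUC_0→∞
   = 0.91 × 10 / 399 = 0.022807 L/h

CL = 0.0228 L/h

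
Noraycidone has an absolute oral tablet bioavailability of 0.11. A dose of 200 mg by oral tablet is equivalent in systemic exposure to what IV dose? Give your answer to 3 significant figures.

D_iv = 22.0 mg

Systemic exposure from an extravascular dose = F × D_ev, so the equivalent IV dose is F × D_ev.
D_iv = F × D_ev = 0.11 × 200 = 22 mg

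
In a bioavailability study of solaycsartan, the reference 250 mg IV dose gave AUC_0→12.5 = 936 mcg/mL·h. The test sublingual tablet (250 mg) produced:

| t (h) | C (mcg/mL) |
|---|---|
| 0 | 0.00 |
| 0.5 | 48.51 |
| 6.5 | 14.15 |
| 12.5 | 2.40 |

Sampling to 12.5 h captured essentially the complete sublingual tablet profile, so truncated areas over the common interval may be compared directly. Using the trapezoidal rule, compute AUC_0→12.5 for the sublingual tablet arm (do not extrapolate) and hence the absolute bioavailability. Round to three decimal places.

Trapezoidal AUC_0→12.5 (sublingual tablet):
  [0→0.5]: (0.00+48.51)/2 × 0.5 = 12.1275
  [0.5→6.5]: (48.51+14.15)/2 × 6 = 187.98
  [6.5→12.5]: (14.15+2.40)/2 × 6 = 49.65
  Sum = 249.7575 mcg/mL·h
F = (AUC_ev/D_ev)/(AUC_iv/D_iv) = (249.7575/250)/(936/250) = 0.99903/3.744 = 0.2668

F = 0.267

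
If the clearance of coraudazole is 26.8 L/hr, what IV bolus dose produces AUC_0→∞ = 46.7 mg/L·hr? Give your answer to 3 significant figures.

Dose_iv = CL × AUC_0→∞
     = 26.8 × 46.7 = 1251.56 mg

Dose = 1250 mg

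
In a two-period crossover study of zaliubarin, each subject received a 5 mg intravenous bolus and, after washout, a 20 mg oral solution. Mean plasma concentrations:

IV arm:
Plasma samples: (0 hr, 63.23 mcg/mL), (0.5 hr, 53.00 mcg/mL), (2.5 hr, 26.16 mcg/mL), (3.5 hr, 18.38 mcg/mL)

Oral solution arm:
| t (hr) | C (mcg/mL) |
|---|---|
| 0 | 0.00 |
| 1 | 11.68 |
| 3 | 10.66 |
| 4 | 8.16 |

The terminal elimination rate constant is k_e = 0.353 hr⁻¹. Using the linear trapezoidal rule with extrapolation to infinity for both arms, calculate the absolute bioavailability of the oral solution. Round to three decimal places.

Trapezoidal AUC_0→3.5 (IV):
  [0→0.5]: (63.23+53.00)/2 × 0.5 = 29.0575
  [0.5→2.5]: (53.00+26.16)/2 × 2 = 79.16
  [2.5→3.5]: (26.16+18.38)/2 × 1 = 22.27
  Sum = 130.4875 mcg/mL·hr
IV tail: 18.38/0.353 = 52.068; AUC_iv,0→∞ = 130.4875 + 52.068 = 182.5555 mcg/mL·hr
Trapezoidal AUC_0→4 (oral solution):
  [0→1]: (0.00+11.68)/2 × 1 = 5.84
  [1→3]: (11.68+10.66)/2 × 2 = 22.34
  [3→4]: (10.66+8.16)/2 × 1 = 9.41
  Sum = 37.59 mcg/mL·hr
oral solution tail: 8.16/0.353 = 23.116; AUC_ev,0→∞ = 37.59 + 23.116 = 60.706 mcg/mL·hr
F = (AUC_ev/D_ev)/(AUC_iv/D_iv) = (60.706/20)/(182.5555/5) = 3.0353/36.5111 = 0.0831

F = 0.083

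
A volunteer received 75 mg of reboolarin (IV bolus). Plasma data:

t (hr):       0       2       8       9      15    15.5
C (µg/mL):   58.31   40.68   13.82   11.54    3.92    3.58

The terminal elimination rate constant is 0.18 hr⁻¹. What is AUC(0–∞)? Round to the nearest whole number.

Trapezoidal AUC_0→15.5:
  [0→2]: (58.31+40.68)/2 × 2 = 98.99
  [2→8]: (40.68+13.82)/2 × 6 = 163.5
  [8→9]: (13.82+11.54)/2 × 1 = 12.68
  [9→15]: (11.54+3.92)/2 × 6 = 46.38
  [15→15.5]: (3.92+3.58)/2 × 0.5 = 1.875
  Sum = 323.425 µg/mL·hr
Extrapolated tail: C_last / k_e = 3.58 / 0.18 = 19.889
AUC_0→∞ = 323.425 + 19.889 = 343.314 µg/mL·hr

AUC = 343 µg/mL·hr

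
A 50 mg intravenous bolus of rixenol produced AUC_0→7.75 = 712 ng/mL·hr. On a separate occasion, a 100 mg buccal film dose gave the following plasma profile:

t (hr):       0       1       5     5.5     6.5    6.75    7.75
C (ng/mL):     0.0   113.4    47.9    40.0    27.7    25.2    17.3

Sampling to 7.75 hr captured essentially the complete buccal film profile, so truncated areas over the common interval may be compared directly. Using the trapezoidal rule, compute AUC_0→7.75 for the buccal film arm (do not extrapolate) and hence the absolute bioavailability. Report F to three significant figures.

Trapezoidal AUC_0→7.75 (buccal film):
  [0→1]: (0.0+113.4)/2 × 1 = 56.7
  [1→5]: (113.4+47.9)/2 × 4 = 322.6
  [5→5.5]: (47.9+40.0)/2 × 0.5 = 21.975
  [5.5→6.5]: (40.0+27.7)/2 × 1 = 33.85
  [6.5→6.75]: (27.7+25.2)/2 × 0.25 = 6.6125
  [6.75→7.75]: (25.2+17.3)/2 × 1 = 21.25
  Sum = 462.9875 ng/mL·hr
F = (AUC_ev/D_ev)/(AUC_iv/D_iv) = (462.9875/100)/(712/50) = 4.629875/14.24 = 0.3251

F = 0.325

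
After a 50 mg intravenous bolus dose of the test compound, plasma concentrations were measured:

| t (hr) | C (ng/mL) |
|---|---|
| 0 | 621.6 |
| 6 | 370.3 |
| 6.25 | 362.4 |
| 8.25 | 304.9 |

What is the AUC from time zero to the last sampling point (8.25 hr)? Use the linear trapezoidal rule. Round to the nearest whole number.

AUC = 3735 ng/mL·hr

Trapezoidal AUC_0→8.25:
  [0→6]: (621.6+370.3)/2 × 6 = 2975.7
  [6→6.25]: (370.3+362.4)/2 × 0.25 = 91.5875
  [6.25→8.25]: (362.4+304.9)/2 × 2 = 667.3
  Sum = 3734.5875 ng/mL·hr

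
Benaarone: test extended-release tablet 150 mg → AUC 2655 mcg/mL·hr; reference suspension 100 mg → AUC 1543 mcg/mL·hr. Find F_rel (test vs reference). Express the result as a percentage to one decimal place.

F_rel = (AUC_test/D_test) / (AUC_ref/D_ref)
      = (2655/150) / (1543/100)
      = 17.7 / 15.43 = 1.1471 = 114.71%

F_rel = 114.7%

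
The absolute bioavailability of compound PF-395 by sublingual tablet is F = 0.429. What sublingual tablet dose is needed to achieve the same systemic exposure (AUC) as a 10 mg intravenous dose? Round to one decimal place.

D_sublingual = 23.3 mg

For equal systemic exposure: F × D_ev = D_iv
D_ev = D_iv / F = 10 / 0.429 = 23.31 mg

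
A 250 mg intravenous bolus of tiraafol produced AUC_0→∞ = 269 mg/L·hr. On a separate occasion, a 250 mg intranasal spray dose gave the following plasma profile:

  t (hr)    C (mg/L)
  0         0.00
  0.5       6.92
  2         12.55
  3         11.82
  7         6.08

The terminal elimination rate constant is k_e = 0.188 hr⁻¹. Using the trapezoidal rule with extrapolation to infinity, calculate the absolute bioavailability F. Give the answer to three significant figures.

Trapezoidal AUC_0→7 (intranasal spray):
  [0→0.5]: (0.00+6.92)/2 × 0.5 = 1.73
  [0.5→2]: (6.92+12.55)/2 × 1.5 = 14.6025
  [2→3]: (12.55+11.82)/2 × 1 = 12.185
  [3→7]: (11.82+6.08)/2 × 4 = 35.8
  Sum = 64.3175 mg/L·hr
Tail: C_last/k_e = 6.08/0.188 = 32.340
AUC_0→∞ (intranasal spray) = 64.3175 + 32.340 = 96.6575 mg/L·hr
F = (AUC_ev/D_ev)/(AUC_iv/D_iv) = (96.6575/250)/(269/250) = 0.38663/1.076 = 0.3593

F = 0.359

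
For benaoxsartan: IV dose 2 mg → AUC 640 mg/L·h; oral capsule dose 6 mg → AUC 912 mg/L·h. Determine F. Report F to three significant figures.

F = (AUC_ev / D_ev) / (AUC_iv / D_iv)
  = (912/6) / (640/2)
  = 152 / 320 = 0.4750

F = 0.475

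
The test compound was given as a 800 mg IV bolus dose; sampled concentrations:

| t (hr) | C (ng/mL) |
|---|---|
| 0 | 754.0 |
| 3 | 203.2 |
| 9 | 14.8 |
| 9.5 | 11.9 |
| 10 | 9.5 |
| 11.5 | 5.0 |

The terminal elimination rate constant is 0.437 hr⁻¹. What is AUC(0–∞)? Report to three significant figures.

AUC = 2120 ng/mL·hr

Trapezoidal AUC_0→11.5:
  [0→3]: (754.0+203.2)/2 × 3 = 1435.8
  [3→9]: (203.2+14.8)/2 × 6 = 654.0
  [9→9.5]: (14.8+11.9)/2 × 0.5 = 6.675
  [9.5→10]: (11.9+9.5)/2 × 0.5 = 5.35
  [10→11.5]: (9.5+5.0)/2 × 1.5 = 10.875
  Sum = 2112.7 ng/mL·hr
Extrapolated tail: C_last / k_e = 5.0 / 0.437 = 11.442
AUC_0→∞ = 2112.7 + 11.442 = 2124.142 ng/mL·hr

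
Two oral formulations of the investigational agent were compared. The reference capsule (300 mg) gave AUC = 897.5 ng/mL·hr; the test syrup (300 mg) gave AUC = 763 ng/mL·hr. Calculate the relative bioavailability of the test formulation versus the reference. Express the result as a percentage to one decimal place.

F_rel = 85.0%

F_rel = (AUC_test/D_test) / (AUC_ref/D_ref)
      = (763/300) / (897.5/300)
      = 2.54333 / 2.99167 = 0.8501 = 85.01%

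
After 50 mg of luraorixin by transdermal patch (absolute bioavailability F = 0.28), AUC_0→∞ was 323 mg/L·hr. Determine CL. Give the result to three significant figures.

CL = 0.0433 L/hr

CL = F × Dose / AUC_0→∞
   = 0.28 × 50 / 323 = 0.0433437 L/hr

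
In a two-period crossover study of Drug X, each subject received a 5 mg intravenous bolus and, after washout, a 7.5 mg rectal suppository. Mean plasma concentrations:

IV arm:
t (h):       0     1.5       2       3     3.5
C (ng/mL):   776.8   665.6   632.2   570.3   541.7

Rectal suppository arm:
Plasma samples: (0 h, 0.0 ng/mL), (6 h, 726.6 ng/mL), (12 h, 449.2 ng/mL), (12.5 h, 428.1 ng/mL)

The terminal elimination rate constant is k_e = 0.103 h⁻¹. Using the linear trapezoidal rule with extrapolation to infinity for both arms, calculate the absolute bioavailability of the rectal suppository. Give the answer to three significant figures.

Trapezoidal AUC_0→3.5 (IV):
  [0→1.5]: (776.8+665.6)/2 × 1.5 = 1081.8
  [1.5→2]: (665.6+632.2)/2 × 0.5 = 324.45
  [2→3]: (632.2+570.3)/2 × 1 = 601.25
  [3→3.5]: (570.3+541.7)/2 × 0.5 = 278.0
  Sum = 2285.5 ng/mL·h
IV tail: 541.7/0.103 = 5259.223; AUC_iv,0→∞ = 2285.5 + 5259.223 = 7544.723 ng/mL·h
Trapezoidal AUC_0→12.5 (rectal suppository):
  [0→6]: (0.0+726.6)/2 × 6 = 2179.8
  [6→12]: (726.6+449.2)/2 × 6 = 3527.4
  [12→12.5]: (449.2+428.1)/2 × 0.5 = 219.325
  Sum = 5926.525 ng/mL·h
rectal suppository tail: 428.1/0.103 = 4156.311; AUC_ev,0→∞ = 5926.525 + 4156.311 = 10082.836 ng/mL·h
F = (AUC_ev/D_ev)/(AUC_iv/D_iv) = (10082.836/7.5)/(7544.723/5) = 1344.38/1508.9446 = 0.8909

F = 0.891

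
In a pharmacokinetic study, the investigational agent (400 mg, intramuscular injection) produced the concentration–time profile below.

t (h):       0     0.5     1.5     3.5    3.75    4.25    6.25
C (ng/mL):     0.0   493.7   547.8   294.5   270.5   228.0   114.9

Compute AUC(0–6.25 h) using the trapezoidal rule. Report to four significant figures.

Trapezoidal AUC_0→6.25:
  [0→0.5]: (0.0+493.7)/2 × 0.5 = 123.425
  [0.5→1.5]: (493.7+547.8)/2 × 1 = 520.75
  [1.5→3.5]: (547.8+294.5)/2 × 2 = 842.3
  [3.5→3.75]: (294.5+270.5)/2 × 0.25 = 70.625
  [3.75→4.25]: (270.5+228.0)/2 × 0.5 = 124.625
  [4.25→6.25]: (228.0+114.9)/2 × 2 = 342.9
  Sum = 2024.625 ng/mL·h

AUC = 2025 ng/mL·h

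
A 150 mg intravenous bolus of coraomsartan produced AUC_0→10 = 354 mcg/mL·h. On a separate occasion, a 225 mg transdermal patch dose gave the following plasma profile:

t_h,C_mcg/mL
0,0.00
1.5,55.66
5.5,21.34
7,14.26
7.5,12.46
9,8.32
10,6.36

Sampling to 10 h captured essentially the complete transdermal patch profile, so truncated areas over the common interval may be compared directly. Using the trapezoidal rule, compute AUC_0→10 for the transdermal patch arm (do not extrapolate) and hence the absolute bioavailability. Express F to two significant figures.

Trapezoidal AUC_0→10 (transdermal patch):
  [0→1.5]: (0.00+55.66)/2 × 1.5 = 41.745
  [1.5→5.5]: (55.66+21.34)/2 × 4 = 154.0
  [5.5→7]: (21.34+14.26)/2 × 1.5 = 26.7
  [7→7.5]: (14.26+12.46)/2 × 0.5 = 6.68
  [7.5→9]: (12.46+8.32)/2 × 1.5 = 15.585
  [9→10]: (8.32+6.36)/2 × 1 = 7.34
  Sum = 252.05 mcg/mL·h
F = (AUC_ev/D_ev)/(AUC_iv/D_iv) = (252.05/225)/(354/150) = 1.12022/2.36 = 0.4747

F = 0.47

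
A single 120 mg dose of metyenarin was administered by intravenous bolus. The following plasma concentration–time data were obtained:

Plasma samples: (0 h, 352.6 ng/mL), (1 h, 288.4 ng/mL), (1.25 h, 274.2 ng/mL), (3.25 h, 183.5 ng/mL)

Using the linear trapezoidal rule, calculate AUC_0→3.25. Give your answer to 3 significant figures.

Trapezoidal AUC_0→3.25:
  [0→1]: (352.6+288.4)/2 × 1 = 320.5
  [1→1.25]: (288.4+274.2)/2 × 0.25 = 70.325
  [1.25→3.25]: (274.2+183.5)/2 × 2 = 457.7
  Sum = 848.525 ng/mL·h

AUC = 849 ng/mL·h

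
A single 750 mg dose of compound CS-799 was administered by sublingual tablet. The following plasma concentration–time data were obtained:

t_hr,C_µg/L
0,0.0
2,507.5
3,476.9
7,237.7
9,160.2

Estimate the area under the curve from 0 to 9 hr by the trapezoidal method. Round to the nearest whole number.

Trapezoidal AUC_0→9:
  [0→2]: (0.0+507.5)/2 × 2 = 507.5
  [2→3]: (507.5+476.9)/2 × 1 = 492.2
  [3→7]: (476.9+237.7)/2 × 4 = 1429.2
  [7→9]: (237.7+160.2)/2 × 2 = 397.9
  Sum = 2826.8 µg/L·hr

AUC = 2827 µg/L·hr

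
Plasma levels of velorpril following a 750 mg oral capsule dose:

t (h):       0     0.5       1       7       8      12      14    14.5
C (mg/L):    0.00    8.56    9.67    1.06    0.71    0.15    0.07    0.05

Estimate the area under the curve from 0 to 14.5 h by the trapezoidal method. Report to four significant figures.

AUC = 41.74 mg/L·h

Trapezoidal AUC_0→14.5:
  [0→0.5]: (0.00+8.56)/2 × 0.5 = 2.14
  [0.5→1]: (8.56+9.67)/2 × 0.5 = 4.5575
  [1→7]: (9.67+1.06)/2 × 6 = 32.19
  [7→8]: (1.06+0.71)/2 × 1 = 0.885
  [8→12]: (0.71+0.15)/2 × 4 = 1.72
  [12→14]: (0.15+0.07)/2 × 2 = 0.22
  [14→14.5]: (0.07+0.05)/2 × 0.5 = 0.03
  Sum = 41.7425 mg/L·h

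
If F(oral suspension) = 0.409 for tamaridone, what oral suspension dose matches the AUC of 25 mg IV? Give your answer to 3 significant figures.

For equal systemic exposure: F × D_ev = D_iv
D_ev = D_iv / F = 25 / 0.409 = 61.1247 mg

D_oral = 61.1 mg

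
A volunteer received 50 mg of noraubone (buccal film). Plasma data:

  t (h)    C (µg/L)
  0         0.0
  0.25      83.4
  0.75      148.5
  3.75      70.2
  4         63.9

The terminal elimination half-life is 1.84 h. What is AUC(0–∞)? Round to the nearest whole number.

AUC = 583 µg/L·h

Trapezoidal AUC_0→4:
  [0→0.25]: (0.0+83.4)/2 × 0.25 = 10.425
  [0.25→0.75]: (83.4+148.5)/2 × 0.5 = 57.975
  [0.75→3.75]: (148.5+70.2)/2 × 3 = 328.05
  [3.75→4]: (70.2+63.9)/2 × 0.25 = 16.7625
  Sum = 413.2125 µg/L·h
k_e = ln2 / t½ = 0.693147 / 1.84 = 0.3767 h^-1
Extrapolated tail: C_last / k_e = 63.9 / 0.3767 = 169.631
AUC_0→∞ = 413.2125 + 169.631 = 582.8435 µg/L·h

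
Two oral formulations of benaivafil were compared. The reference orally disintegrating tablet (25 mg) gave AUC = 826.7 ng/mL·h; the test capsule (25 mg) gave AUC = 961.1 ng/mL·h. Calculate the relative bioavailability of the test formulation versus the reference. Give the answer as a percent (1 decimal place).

F_rel = 116.3%

F_rel = (AUC_test/D_test) / (AUC_ref/D_ref)
      = (961.1/25) / (826.7/25)
      = 38.444 / 33.068 = 1.1626 = 116.26%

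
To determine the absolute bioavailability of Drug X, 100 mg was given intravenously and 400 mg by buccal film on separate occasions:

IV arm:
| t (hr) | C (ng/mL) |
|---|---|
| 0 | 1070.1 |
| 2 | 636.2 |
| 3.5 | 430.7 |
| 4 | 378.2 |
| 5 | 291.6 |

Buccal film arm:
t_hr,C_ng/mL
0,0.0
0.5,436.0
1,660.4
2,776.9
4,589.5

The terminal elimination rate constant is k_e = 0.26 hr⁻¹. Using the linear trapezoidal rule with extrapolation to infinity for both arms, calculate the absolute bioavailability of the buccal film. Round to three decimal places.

Trapezoidal AUC_0→5 (IV):
  [0→2]: (1070.1+636.2)/2 × 2 = 1706.3
  [2→3.5]: (636.2+430.7)/2 × 1.5 = 800.175
  [3.5→4]: (430.7+378.2)/2 × 0.5 = 202.225
  [4→5]: (378.2+291.6)/2 × 1 = 334.9
  Sum = 3043.6 ng/mL·hr
IV tail: 291.6/0.26 = 1121.538; AUC_iv,0→∞ = 3043.6 + 1121.538 = 4165.138 ng/mL·hr
Trapezoidal AUC_0→4 (buccal film):
  [0→0.5]: (0.0+436.0)/2 × 0.5 = 109.0
  [0.5→1]: (436.0+660.4)/2 × 0.5 = 274.1
  [1→2]: (660.4+776.9)/2 × 1 = 718.65
  [2→4]: (776.9+589.5)/2 × 2 = 1366.4
  Sum = 2468.15 ng/mL·hr
buccal film tail: 589.5/0.26 = 2267.308; AUC_ev,0→∞ = 2468.15 + 2267.308 = 4735.458 ng/mL·hr
F = (AUC_ev/D_ev)/(AUC_iv/D_iv) = (4735.458/400)/(4165.138/100) = 11.838645/41.65138 = 0.2842

F = 0.284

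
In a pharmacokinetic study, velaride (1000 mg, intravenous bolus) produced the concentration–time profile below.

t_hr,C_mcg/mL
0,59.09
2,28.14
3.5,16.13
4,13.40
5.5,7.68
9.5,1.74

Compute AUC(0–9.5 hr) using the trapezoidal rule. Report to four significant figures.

AUC = 162.5 mcg/mL·hr

Trapezoidal AUC_0→9.5:
  [0→2]: (59.09+28.14)/2 × 2 = 87.23
  [2→3.5]: (28.14+16.13)/2 × 1.5 = 33.2025
  [3.5→4]: (16.13+13.40)/2 × 0.5 = 7.3825
  [4→5.5]: (13.40+7.68)/2 × 1.5 = 15.81
  [5.5→9.5]: (7.68+1.74)/2 × 4 = 18.84
  Sum = 162.465 mcg/mL·hr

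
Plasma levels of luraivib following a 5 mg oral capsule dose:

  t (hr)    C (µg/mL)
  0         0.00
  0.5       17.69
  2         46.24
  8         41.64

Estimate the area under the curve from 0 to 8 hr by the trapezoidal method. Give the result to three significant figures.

AUC = 316 µg/mL·hr

Trapezoidal AUC_0→8:
  [0→0.5]: (0.00+17.69)/2 × 0.5 = 4.4225
  [0.5→2]: (17.69+46.24)/2 × 1.5 = 47.9475
  [2→8]: (46.24+41.64)/2 × 6 = 263.64
  Sum = 316.01 µg/mL·hr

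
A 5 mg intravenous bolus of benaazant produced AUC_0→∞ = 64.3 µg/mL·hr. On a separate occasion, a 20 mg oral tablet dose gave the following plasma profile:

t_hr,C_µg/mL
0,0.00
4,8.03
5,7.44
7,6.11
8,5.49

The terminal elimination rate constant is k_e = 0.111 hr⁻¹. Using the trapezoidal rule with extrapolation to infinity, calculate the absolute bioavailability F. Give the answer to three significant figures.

Trapezoidal AUC_0→8 (oral tablet):
  [0→4]: (0.00+8.03)/2 × 4 = 16.06
  [4→5]: (8.03+7.44)/2 × 1 = 7.735
  [5→7]: (7.44+6.11)/2 × 2 = 13.55
  [7→8]: (6.11+5.49)/2 × 1 = 5.8
  Sum = 43.145 µg/mL·hr
Tail: C_last/k_e = 5.49/0.111 = 49.459
AUC_0→∞ (oral tablet) = 43.145 + 49.459 = 92.604 µg/mL·hr
F = (AUC_ev/D_ev)/(AUC_iv/D_iv) = (92.604/20)/(64.3/5) = 4.6302/12.86 = 0.3600

F = 0.360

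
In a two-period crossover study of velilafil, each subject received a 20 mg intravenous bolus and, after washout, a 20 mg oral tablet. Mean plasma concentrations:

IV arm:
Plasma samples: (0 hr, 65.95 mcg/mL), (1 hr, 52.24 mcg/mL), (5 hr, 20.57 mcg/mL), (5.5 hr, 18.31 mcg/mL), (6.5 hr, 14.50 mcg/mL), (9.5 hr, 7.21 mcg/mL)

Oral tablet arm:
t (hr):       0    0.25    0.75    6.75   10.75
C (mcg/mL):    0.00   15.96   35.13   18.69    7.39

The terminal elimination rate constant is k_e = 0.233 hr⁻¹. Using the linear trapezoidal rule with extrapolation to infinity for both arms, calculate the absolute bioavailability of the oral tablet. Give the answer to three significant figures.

F = 0.884

Trapezoidal AUC_0→9.5 (IV):
  [0→1]: (65.95+52.24)/2 × 1 = 59.095
  [1→5]: (52.24+20.57)/2 × 4 = 145.62
  [5→5.5]: (20.57+18.31)/2 × 0.5 = 9.72
  [5.5→6.5]: (18.31+14.50)/2 × 1 = 16.405
  [6.5→9.5]: (14.50+7.21)/2 × 3 = 32.565
  Sum = 263.405 mcg/mL·hr
IV tail: 7.21/0.233 = 30.944; AUC_iv,0→∞ = 263.405 + 30.944 = 294.349 mcg/mL·hr
Trapezoidal AUC_0→10.75 (oral tablet):
  [0→0.25]: (0.00+15.96)/2 × 0.25 = 1.995
  [0.25→0.75]: (15.96+35.13)/2 × 0.5 = 12.7725
  [0.75→6.75]: (35.13+18.69)/2 × 6 = 161.46
  [6.75→10.75]: (18.69+7.39)/2 × 4 = 52.16
  Sum = 228.3875 mcg/mL·hr
oral tablet tail: 7.39/0.233 = 31.717; AUC_ev,0→∞ = 228.3875 + 31.717 = 260.1045 mcg/mL·hr
F = (AUC_ev/D_ev)/(AUC_iv/D_iv) = (260.1045/20)/(294.349/20) = 13.005225/14.71745 = 0.8837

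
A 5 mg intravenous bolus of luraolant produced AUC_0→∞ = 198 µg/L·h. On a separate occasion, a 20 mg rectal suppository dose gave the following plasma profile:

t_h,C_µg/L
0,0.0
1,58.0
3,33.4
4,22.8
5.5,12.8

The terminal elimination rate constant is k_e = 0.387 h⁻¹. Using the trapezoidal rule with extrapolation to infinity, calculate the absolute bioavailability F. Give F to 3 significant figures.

Trapezoidal AUC_0→5.5 (rectal suppository):
  [0→1]: (0.0+58.0)/2 × 1 = 29.0
  [1→3]: (58.0+33.4)/2 × 2 = 91.4
  [3→4]: (33.4+22.8)/2 × 1 = 28.1
  [4→5.5]: (22.8+12.8)/2 × 1.5 = 26.7
  Sum = 175.2 µg/L·h
Tail: C_last/k_e = 12.8/0.387 = 33.075
AUC_0→∞ (rectal suppository) = 175.2 + 33.075 = 208.275 µg/L·h
F = (AUC_ev/D_ev)/(AUC_iv/D_iv) = (208.275/20)/(198/5) = 10.41375/39.6 = 0.2630

F = 0.263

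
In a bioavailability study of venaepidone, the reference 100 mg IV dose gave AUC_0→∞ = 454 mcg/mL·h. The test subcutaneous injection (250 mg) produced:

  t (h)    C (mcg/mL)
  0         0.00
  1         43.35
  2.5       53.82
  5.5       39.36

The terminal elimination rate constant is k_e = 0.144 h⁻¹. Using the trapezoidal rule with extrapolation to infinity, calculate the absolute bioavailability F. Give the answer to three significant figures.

Trapezoidal AUC_0→5.5 (subcutaneous injection):
  [0→1]: (0.00+43.35)/2 × 1 = 21.675
  [1→2.5]: (43.35+53.82)/2 × 1.5 = 72.8775
  [2.5→5.5]: (53.82+39.36)/2 × 3 = 139.77
  Sum = 234.3225 mcg/mL·h
Tail: C_last/k_e = 39.36/0.144 = 273.333
AUC_0→∞ (subcutaneous injection) = 234.3225 + 273.333 = 507.6555 mcg/mL·h
F = (AUC_ev/D_ev)/(AUC_iv/D_iv) = (507.6555/250)/(454/100) = 2.030622/4.54 = 0.4473

F = 0.447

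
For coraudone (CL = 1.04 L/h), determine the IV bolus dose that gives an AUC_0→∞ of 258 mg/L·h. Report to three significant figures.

Dose_iv = CL × AUC_0→∞
     = 1.04 × 258 = 268.32 mg

Dose = 268 mg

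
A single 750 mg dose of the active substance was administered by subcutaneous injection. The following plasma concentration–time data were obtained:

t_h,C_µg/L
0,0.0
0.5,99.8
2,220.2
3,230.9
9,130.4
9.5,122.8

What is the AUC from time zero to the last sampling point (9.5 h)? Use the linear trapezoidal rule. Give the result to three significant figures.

AUC = 1640 µg/L·h

Trapezoidal AUC_0→9.5:
  [0→0.5]: (0.0+99.8)/2 × 0.5 = 24.95
  [0.5→2]: (99.8+220.2)/2 × 1.5 = 240.0
  [2→3]: (220.2+230.9)/2 × 1 = 225.55
  [3→9]: (230.9+130.4)/2 × 6 = 1083.9
  [9→9.5]: (130.4+122.8)/2 × 0.5 = 63.3
  Sum = 1637.7 µg/L·h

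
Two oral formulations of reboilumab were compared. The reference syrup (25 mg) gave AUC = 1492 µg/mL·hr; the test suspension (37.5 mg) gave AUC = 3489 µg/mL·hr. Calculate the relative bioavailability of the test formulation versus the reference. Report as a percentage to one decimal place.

F_rel = (AUC_test/D_test) / (AUC_ref/D_ref)
      = (3489/37.5) / (1492/25)
      = 93.04 / 59.68 = 1.5590 = 155.90%

F_rel = 155.9%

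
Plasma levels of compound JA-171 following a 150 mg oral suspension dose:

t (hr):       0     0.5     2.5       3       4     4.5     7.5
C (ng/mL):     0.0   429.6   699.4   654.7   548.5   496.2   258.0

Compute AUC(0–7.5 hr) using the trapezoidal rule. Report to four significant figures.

Trapezoidal AUC_0→7.5:
  [0→0.5]: (0.0+429.6)/2 × 0.5 = 107.4
  [0.5→2.5]: (429.6+699.4)/2 × 2 = 1129.0
  [2.5→3]: (699.4+654.7)/2 × 0.5 = 338.525
  [3→4]: (654.7+548.5)/2 × 1 = 601.6
  [4→4.5]: (548.5+496.2)/2 × 0.5 = 261.175
  [4.5→7.5]: (496.2+258.0)/2 × 3 = 1131.3
  Sum = 3569.0 ng/mL·hr

AUC = 3569 ng/mL·hr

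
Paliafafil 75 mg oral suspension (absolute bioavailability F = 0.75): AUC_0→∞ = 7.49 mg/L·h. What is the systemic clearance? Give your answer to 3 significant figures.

CL = 7.51 L/h

CL = F × Dose / AUC_0→∞
   = 0.75 × 75 / 7.49 = 7.51001 L/h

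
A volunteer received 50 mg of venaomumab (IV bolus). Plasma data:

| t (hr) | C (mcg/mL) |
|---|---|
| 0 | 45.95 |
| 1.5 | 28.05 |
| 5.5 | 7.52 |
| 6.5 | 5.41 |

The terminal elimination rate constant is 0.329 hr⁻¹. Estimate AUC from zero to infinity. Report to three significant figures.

AUC = 150 mcg/mL·hr

Trapezoidal AUC_0→6.5:
  [0→1.5]: (45.95+28.05)/2 × 1.5 = 55.5
  [1.5→5.5]: (28.05+7.52)/2 × 4 = 71.14
  [5.5→6.5]: (7.52+5.41)/2 × 1 = 6.465
  Sum = 133.105 mcg/mL·hr
Extrapolated tail: C_last / k_e = 5.41 / 0.329 = 16.444
AUC_0→∞ = 133.105 + 16.444 = 149.549 mcg/mL·hr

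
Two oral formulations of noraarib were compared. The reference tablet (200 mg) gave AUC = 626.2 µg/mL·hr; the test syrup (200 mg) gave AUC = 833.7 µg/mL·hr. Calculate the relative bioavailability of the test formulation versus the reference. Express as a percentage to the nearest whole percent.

F_rel = (AUC_test/D_test) / (AUC_ref/D_ref)
      = (833.7/200) / (626.2/200)
      = 4.1685 / 3.131 = 1.3314 = 133.14%

F_rel = 133%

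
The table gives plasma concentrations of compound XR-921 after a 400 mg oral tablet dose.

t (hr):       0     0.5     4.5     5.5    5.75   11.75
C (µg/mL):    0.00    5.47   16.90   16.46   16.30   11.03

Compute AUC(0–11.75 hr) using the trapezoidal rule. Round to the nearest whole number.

AUC = 149 µg/mL·hr

Trapezoidal AUC_0→11.75:
  [0→0.5]: (0.00+5.47)/2 × 0.5 = 1.3675
  [0.5→4.5]: (5.47+16.90)/2 × 4 = 44.74
  [4.5→5.5]: (16.90+16.46)/2 × 1 = 16.68
  [5.5→5.75]: (16.46+16.30)/2 × 0.25 = 4.095
  [5.75→11.75]: (16.30+11.03)/2 × 6 = 81.99
  Sum = 148.8725 µg/mL·hr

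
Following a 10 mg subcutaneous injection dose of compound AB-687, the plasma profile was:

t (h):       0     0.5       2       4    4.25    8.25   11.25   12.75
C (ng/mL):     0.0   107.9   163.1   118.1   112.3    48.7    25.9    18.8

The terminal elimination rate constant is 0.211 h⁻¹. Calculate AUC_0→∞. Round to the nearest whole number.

AUC = 1097 ng/mL·h

Trapezoidal AUC_0→12.75:
  [0→0.5]: (0.0+107.9)/2 × 0.5 = 26.975
  [0.5→2]: (107.9+163.1)/2 × 1.5 = 203.25
  [2→4]: (163.1+118.1)/2 × 2 = 281.2
  [4→4.25]: (118.1+112.3)/2 × 0.25 = 28.8
  [4.25→8.25]: (112.3+48.7)/2 × 4 = 322.0
  [8.25→11.25]: (48.7+25.9)/2 × 3 = 111.9
  [11.25→12.75]: (25.9+18.8)/2 × 1.5 = 33.525
  Sum = 1007.65 ng/mL·h
Extrapolated tail: C_last / k_e = 18.8 / 0.211 = 89.100
AUC_0→∞ = 1007.65 + 89.100 = 1096.75 ng/mL·h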